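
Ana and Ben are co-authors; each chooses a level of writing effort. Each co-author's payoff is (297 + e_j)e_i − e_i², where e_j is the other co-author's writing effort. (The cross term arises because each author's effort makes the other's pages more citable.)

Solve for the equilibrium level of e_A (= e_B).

Ana's payoff is (297 + e_B)e_A − e_A².
∂π/∂e_A = 297 + e_B − 2e_A = 0, so e_A = 148.5 + 0.5e_B.
By symmetry e_B = e_A; substituting into the reaction function, 0.5e_A = 148.5 and e_A = 297.

297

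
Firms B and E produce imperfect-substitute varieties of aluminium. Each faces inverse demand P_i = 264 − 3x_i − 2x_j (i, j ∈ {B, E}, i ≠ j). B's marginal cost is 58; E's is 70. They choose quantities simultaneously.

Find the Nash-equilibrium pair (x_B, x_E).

Firm B's profit: π = x_B(264 − 3x_B − 2x_E) − 58x_B.
∂π/∂x_B = 206 − 6x_B − 2x_E = 0 ⇒ x_B = 103/3 − (1/3)x_E.
Similarly x_E = 97/3 − (1/3)x_B.
Solving the two reaction functions simultaneously: (1 − (−1/3)(−1/3))x_B = 103/3 − (1/3)·(97/3), so (8/9)x_B = 212/9 and x_B = 26.5.
Then x_E = 97/3 − (1/3)·26.5 = 23.5.

26.5, 23.5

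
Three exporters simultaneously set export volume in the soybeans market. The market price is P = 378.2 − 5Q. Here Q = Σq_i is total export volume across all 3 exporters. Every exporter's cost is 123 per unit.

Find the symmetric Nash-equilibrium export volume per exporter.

A representative exporter's profit is π_i = q_i(378.2 − 5Q) − 123q_i, with Q = q_i + Σ_{j≠i} q_j.
First-order condition: 255.2 − 10q_i − 5Σ_{j≠i} q_j = 0.
With identical exporters, set every q_j = q: then 255.2 − 10q − 10q = 0, i.e. q = 255.2/20 = 12.76.

12.76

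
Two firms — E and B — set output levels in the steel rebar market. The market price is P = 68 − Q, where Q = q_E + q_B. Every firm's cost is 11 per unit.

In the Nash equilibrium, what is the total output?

Firm E's profit: π = q_E(68 − (q_E + q_B)) − 11q_E.
∂π/∂q_E = 57 − 2q_E − q_B = 0, so q_E = 28.5 − 0.5q_B.
The game is symmetric, so in equilibrium q_B = q_E: the reaction function gives 1.5q_E = 28.5, hence q_E = 19.
Total output: 19 + 19 = 38.

38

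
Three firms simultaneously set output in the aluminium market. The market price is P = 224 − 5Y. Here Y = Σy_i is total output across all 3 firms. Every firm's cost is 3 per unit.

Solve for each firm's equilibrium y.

A representative firm's profit is π_i = y_i(224 − 5Y) − 3y_i, with Y = y_i + Σ_{j≠i} y_j.
First-order condition: 221 − 10y_i − 5Σ_{j≠i} y_j = 0.
Imposing symmetry (y_j = y for all j) turns Σ_{j≠i} y_j into 2y, so 221 = 20y and y = 11.05.

11.05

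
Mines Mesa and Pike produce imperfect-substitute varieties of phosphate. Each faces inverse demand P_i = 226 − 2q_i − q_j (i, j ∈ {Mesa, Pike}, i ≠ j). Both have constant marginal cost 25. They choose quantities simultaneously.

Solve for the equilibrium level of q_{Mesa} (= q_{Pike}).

40.2

Mine Mesa's profit: π = q_{Mesa}(226 − 2q_{Mesa} − q_{Pike}) − 25q_{Mesa}.
∂π/∂q_{Mesa} = 201 − 4q_{Mesa} − q_{Pike} = 0 ⇒ q_{Mesa} = 50.25 − 0.25q_{Pike}.
Setting q_{Mesa} = q_{Pike} in the reaction function: q_{Mesa} = 50.25 − 0.25q_{Mesa}, so q_{Mesa} = 50.25 / 1.25 = 40.2.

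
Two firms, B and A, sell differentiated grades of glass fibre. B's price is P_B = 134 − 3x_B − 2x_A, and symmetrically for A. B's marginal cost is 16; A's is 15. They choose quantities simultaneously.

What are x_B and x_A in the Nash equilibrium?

Firm B's profit: π = x_B(134 − 3x_B − 2x_A) − 16x_B.
∂π/∂x_B = 118 − 6x_B − 2x_A = 0 ⇒ x_B = 59/3 − (1/3)x_A.
Similarly x_A = 119/6 − (1/3)x_B.
Solving the two reaction functions simultaneously: (1 − (−1/3)(−1/3))x_B = 59/3 − (1/3)·(119/6), so (8/9)x_B = 235/18 and x_B = 14.6875.
Then x_A = 119/6 − (1/3)·14.6875 = 14.9375.

14.6875, 14.9375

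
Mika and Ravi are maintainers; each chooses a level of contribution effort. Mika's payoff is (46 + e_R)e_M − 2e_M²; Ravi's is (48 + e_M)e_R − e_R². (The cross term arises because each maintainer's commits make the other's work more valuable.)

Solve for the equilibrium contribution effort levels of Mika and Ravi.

Expanding Mika's payoff: 46e_M + e_Re_M − 2e_M².
∂π/∂e_M = 46 + e_R − 4e_M = 0, so e_M = 11.5 + 0.25e_R.
Likewise for Ravi: e_R = 24 + 0.5e_M.
Plugging e_R into Mika's best response: e_M = 11.5 + 0.25(24 + 0.5e_M) ⇒ 0.875e_M = 17.5, so e_M = 20.
Then e_R = 24 + 0.5·20 = 34.

20, 34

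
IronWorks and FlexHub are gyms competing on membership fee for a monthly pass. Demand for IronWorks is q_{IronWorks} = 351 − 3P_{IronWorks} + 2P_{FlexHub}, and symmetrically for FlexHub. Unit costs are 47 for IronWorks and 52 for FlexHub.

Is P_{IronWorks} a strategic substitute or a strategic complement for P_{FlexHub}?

IronWorks's profit: π = (P_{IronWorks} − 47)(351 − 3P_{IronWorks} + 2P_{FlexHub}).
∂π/∂P_{IronWorks} = 492 − 6P_{IronWorks} + 2P_{FlexHub} = 0 ⇒ P_{IronWorks} = 82 + (1/3)P_{FlexHub}.
The best-response slope dP_{IronWorks}/dP_{FlexHub} = 1/3 > 0: the reaction function is upward-sloping, so the choices are strategic complements.

strategic complements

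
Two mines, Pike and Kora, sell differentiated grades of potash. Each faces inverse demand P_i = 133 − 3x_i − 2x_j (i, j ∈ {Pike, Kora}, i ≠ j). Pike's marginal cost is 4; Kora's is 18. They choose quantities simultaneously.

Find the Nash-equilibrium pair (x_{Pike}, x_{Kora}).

Mine Pike's profit: π = x_{Pike}(133 − 3x_{Pike} − 2x_{Kora}) − 4x_{Pike}.
∂π/∂x_{Pike} = 129 − 6x_{Pike} − 2x_{Kora} = 0 ⇒ x_{Pike} = 21.5 − (1/3)x_{Kora}.
Similarly x_{Kora} = 115/6 − (1/3)x_{Pike}.
Plugging x_{Kora} into Pike's best response: x_{Pike} = 21.5 − (1/3)(115/6 − (1/3)x_{Pike}) ⇒ (8/9)x_{Pike} = 136/9, so x_{Pike} = 17.
Then x_{Kora} = 115/6 − (1/3)·17 = 13.5.

17, 13.5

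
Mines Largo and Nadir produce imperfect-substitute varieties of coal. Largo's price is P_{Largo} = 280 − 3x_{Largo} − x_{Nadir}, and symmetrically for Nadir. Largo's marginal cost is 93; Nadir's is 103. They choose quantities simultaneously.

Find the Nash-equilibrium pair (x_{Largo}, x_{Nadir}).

Mine Largo's profit: π = x_{Largo}(280 − 3x_{Largo} − x_{Nadir}) − 93x_{Largo}.
∂π/∂x_{Largo} = 187 − 6x_{Largo} − x_{Nadir} = 0 ⇒ x_{Largo} = 187/6 − (1/6)x_{Nadir}.
Similarly x_{Nadir} = 29.5 − (1/6)x_{Largo}.
Solving the two reaction functions simultaneously: (1 − (−1/6)(−1/6))x_{Largo} = 187/6 − (1/6)·29.5, so (35/36)x_{Largo} = 26.25 and x_{Largo} = 27.
Then x_{Nadir} = 29.5 − (1/6)·27 = 25.

27, 25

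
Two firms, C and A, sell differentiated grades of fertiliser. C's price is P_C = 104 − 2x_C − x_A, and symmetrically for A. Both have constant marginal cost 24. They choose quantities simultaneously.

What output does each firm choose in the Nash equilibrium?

Firm C's profit: π = x_C(104 − 2x_C − x_A) − 24x_C.
∂π/∂x_C = 80 − 4x_C − x_A = 0 ⇒ x_C = 20 − 0.25x_A.
Setting x_C = x_A in the reaction function: x_C = 20 − 0.25x_C, so x_C = 20 / 1.25 = 16.

16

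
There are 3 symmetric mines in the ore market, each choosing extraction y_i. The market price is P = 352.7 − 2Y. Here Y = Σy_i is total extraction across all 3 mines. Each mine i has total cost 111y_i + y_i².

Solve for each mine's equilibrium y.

24.17

A representative mine's profit is π_i = y_i(352.7 − 2Y) − 111y_i − y_i², with Y = y_i + Σ_{j≠i} y_j.
First-order condition: 241.7 − 6y_i − 2Σ_{j≠i} y_j = 0.
With identical mines, set every y_j = y: then 241.7 − 6y − 4y = 0, i.e. y = 241.7/10 = 24.17.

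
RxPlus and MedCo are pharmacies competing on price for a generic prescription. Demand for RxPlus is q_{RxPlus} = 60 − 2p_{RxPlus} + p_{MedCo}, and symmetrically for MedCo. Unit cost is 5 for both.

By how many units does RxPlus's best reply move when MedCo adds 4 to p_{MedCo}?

RxPlus's profit: π = (p_{RxPlus} − 5)(60 − 2p_{RxPlus} + p_{MedCo}).
∂π/∂p_{RxPlus} = 70 − 4p_{RxPlus} + p_{MedCo} = 0 ⇒ p_{RxPlus} = 17.5 + 0.25p_{MedCo}.
The reaction-function slope is 0.25, so a 4-unit rise in p_{MedCo} moves p_{RxPlus} by 0.25 × 4 = 1. RxPlus's best response rises — the actions are strategic complements.

1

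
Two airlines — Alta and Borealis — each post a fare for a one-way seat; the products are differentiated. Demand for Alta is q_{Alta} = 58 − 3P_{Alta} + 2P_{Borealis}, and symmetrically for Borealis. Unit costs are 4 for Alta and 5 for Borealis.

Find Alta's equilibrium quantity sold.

41.0625

Alta's profit: π = (P_{Alta} − 4)(58 − 3P_{Alta} + 2P_{Borealis}).
∂π/∂P_{Alta} = 70 − 6P_{Alta} + 2P_{Borealis} = 0 ⇒ P_{Alta} = 35/3 + (1/3)P_{Borealis}.
Similarly P_{Borealis} = 73/6 + (1/3)P_{Alta}.
Plugging P_{Borealis} into Alta's best response: P_{Alta} = 35/3 + (1/3)(73/6 + (1/3)P_{Alta}) ⇒ (8/9)P_{Alta} = 283/18, so P_{Alta} = 17.6875.
Then P_{Borealis} = 73/6 + (1/3)·17.6875 = 18.0625.
q_{Alta} = 58 − 3·17.6875 + 2·18.0625 = 41.0625.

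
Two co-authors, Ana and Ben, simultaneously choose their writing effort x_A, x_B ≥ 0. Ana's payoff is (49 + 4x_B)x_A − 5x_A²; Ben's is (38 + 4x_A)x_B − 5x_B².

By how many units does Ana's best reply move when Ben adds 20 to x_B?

Expanding Ana's payoff: 49x_A + 4x_Bx_A − 5x_A².
∂π/∂x_A = 49 + 4x_B − 10x_A = 0, so x_A = 4.9 + 0.4x_B.
The reaction-function slope is 0.4, so a 20-unit rise in x_B moves x_A by 0.4 × 20 = 8. Ana's best response rises — the actions are strategic complements.

8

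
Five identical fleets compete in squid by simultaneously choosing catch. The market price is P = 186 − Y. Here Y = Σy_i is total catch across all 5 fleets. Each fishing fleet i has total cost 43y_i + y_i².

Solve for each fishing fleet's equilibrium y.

A representative fishing fleet's profit is π_i = y_i(186 − Y) − 43y_i − y_i², with Y = y_i + Σ_{j≠i} y_j.
First-order condition: 143 − 4y_i − Σ_{j≠i} y_j = 0.
Imposing symmetry (y_j = y for all j) turns Σ_{j≠i} y_j into 4y, so 143 = 8y and y = 17.875.

17.875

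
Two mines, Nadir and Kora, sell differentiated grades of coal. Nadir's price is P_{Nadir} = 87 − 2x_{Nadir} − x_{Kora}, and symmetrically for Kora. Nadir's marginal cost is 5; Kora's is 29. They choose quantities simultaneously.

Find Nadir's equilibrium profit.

Mine Nadir's profit: π = x_{Nadir}(87 − 2x_{Nadir} − x_{Kora}) − 5x_{Nadir}.
∂π/∂x_{Nadir} = 82 − 4x_{Nadir} − x_{Kora} = 0 ⇒ x_{Nadir} = 20.5 − 0.25x_{Kora}.
Similarly x_{Kora} = 14.5 − 0.25x_{Nadir}.
Solving the two reaction functions simultaneously: (1 − (−0.25)(−0.25))x_{Nadir} = 20.5 − 0.25·14.5, so 0.9375x_{Nadir} = 16.875 and x_{Nadir} = 18.
Then x_{Kora} = 14.5 − 0.25·18 = 10.
P_{Nadir} = 87 − 2·18 − 10 = 41.
Profit = (41 − 5)·18 = 648.

648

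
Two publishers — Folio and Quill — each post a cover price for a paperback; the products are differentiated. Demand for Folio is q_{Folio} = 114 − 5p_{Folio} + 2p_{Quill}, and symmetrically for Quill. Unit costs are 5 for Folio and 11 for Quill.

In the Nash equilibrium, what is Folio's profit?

845

Folio's profit: π = (p_{Folio} − 5)(114 − 5p_{Folio} + 2p_{Quill}).
∂π/∂p_{Folio} = 139 − 10p_{Folio} + 2p_{Quill} = 0 ⇒ p_{Folio} = 13.9 + 0.2p_{Quill}.
Similarly p_{Quill} = 16.9 + 0.2p_{Folio}.
Substituting the second reaction function into the first: p_{Folio} = 13.9 + 0.2(16.9 + 0.2p_{Folio}), which gives 0.96p_{Folio} = 17.28 ⇒ p_{Folio} = 18.
Then p_{Quill} = 16.9 + 0.2·18 = 20.5.
q_{Folio} = 114 − 5·18 + 2·20.5 = 65.
Profit = (18 − 5)·65 = 845.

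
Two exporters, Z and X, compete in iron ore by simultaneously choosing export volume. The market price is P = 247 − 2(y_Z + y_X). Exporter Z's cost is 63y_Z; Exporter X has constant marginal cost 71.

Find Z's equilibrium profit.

Exporter Z's profit: π = y_Z(247 − 2(y_Z + y_X)) − 63y_Z.
∂π/∂y_Z = 184 − 4y_Z − 2y_X = 0, so y_Z = 46 − 0.5y_X.
By the same steps for X: y_X = 44 − 0.5y_Z.
Solving the two reaction functions simultaneously: (1 − (−0.5)(−0.5))y_Z = 46 − 0.5·44, so 0.75y_Z = 24 and y_Z = 32.
Then y_X = 44 − 0.5·32 = 28.
Price P = 247 − 2·60 = 127.
Z's profit: (127 − 63)·32 = 2048.

2048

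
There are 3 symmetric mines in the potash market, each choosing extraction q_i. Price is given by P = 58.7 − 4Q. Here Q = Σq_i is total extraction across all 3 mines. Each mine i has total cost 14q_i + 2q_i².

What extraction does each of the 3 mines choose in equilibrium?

2.235

A representative mine's profit is π_i = q_i(58.7 − 4Q) − 14q_i − 2q_i², with Q = q_i + Σ_{j≠i} q_j.
First-order condition: 44.7 − 12q_i − 4Σ_{j≠i} q_j = 0.
In a symmetric equilibrium every mine chooses the same q, so Σ_{j≠i} q_j = 2q. The condition becomes 44.7 − 20q = 0, giving q = 44.7/20 = 2.235.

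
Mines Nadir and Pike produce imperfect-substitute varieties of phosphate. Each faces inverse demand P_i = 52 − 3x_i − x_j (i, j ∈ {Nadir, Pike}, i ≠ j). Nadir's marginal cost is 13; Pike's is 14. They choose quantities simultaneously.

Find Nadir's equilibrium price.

29.8

Mine Nadir's profit: π = x_{Nadir}(52 − 3x_{Nadir} − x_{Pike}) − 13x_{Nadir}.
∂π/∂x_{Nadir} = 39 − 6x_{Nadir} − x_{Pike} = 0 ⇒ x_{Nadir} = 6.5 − (1/6)x_{Pike}.
Similarly x_{Pike} = 19/3 − (1/6)x_{Nadir}.
Substituting the second reaction function into the first: x_{Nadir} = 6.5 − (1/6)(19/3 − (1/6)x_{Nadir}), which gives (35/36)x_{Nadir} = 49/9 ⇒ x_{Nadir} = 5.6.
Then x_{Pike} = 19/3 − (1/6)·5.6 = 5.4.
P_{Nadir} = 52 − 3·5.6 − 5.4 = 29.8.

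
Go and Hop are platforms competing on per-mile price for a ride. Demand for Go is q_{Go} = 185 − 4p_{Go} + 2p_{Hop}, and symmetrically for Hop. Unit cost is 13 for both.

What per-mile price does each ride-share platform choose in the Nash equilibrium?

Go's profit: π = (p_{Go} − 13)(185 − 4p_{Go} + 2p_{Hop}).
∂π/∂p_{Go} = 237 − 8p_{Go} + 2p_{Hop} = 0 ⇒ p_{Go} = 29.625 + 0.25p_{Hop}.
Setting p_{Go} = p_{Hop} in the reaction function: p_{Go} = 29.625 + 0.25p_{Go}, so p_{Go} = 29.625 / 0.75 = 39.5.

39.5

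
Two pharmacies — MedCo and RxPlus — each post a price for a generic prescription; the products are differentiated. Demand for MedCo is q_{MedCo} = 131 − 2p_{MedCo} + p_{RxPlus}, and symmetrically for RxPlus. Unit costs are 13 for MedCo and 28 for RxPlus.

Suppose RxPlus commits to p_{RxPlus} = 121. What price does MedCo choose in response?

69.5

MedCo's profit: π = (p_{MedCo} − 13)(131 − 2p_{MedCo} + p_{RxPlus}).
∂π/∂p_{MedCo} = 157 − 4p_{MedCo} + p_{RxPlus} = 0 ⇒ p_{MedCo} = 39.25 + 0.25p_{RxPlus}.
At p_{RxPlus} = 121: p_{MedCo} = 39.25 + 0.25·121 = 69.5.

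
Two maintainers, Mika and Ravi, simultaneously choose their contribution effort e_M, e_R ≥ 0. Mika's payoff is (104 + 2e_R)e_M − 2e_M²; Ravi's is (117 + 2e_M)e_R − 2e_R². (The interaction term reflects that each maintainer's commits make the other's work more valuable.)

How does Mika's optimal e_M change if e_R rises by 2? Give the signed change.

Expanding Mika's payoff: 104e_M + 2e_Re_M − 2e_M².
∂π/∂e_M = 104 + 2e_R − 4e_M = 0, so e_M = 26 + 0.5e_R.
The reaction-function slope is 0.5, so a 2-unit rise in e_R moves e_M by 0.5 × 2 = 1. Mika's best response rises — the actions are strategic complements.

1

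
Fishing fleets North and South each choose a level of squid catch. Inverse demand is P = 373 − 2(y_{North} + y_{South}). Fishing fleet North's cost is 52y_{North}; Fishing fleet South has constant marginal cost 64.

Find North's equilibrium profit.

6160.5

Fishing fleet North's profit: π = y_{North}(373 − 2(y_{North} + y_{South})) − 52y_{North}.
∂π/∂y_{North} = 321 − 4y_{North} − 2y_{South} = 0, so y_{North} = 80.25 − 0.5y_{South}.
By the same steps for South: y_{South} = 77.25 − 0.5y_{North}.
Plugging y_{South} into North's best response: y_{North} = 80.25 − 0.5(77.25 − 0.5y_{North}) ⇒ 0.75y_{North} = 41.625, so y_{North} = 55.5.
Then y_{South} = 77.25 − 0.5·55.5 = 49.5.
Price P = 373 − 2·105 = 163.
North's profit: (163 − 52)·55.5 = 6160.5.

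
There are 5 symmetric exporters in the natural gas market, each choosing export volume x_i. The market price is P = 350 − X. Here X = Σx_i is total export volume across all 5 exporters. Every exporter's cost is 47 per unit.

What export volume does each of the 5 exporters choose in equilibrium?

50.5

A representative exporter's profit is π_i = x_i(350 − X) − 47x_i, with X = x_i + Σ_{j≠i} x_j.
First-order condition: 303 − 2x_i − Σ_{j≠i} x_j = 0.
In a symmetric equilibrium every exporter chooses the same x, so Σ_{j≠i} x_j = 4x. The condition becomes 303 − 6x = 0, giving x = 303/6 = 50.5.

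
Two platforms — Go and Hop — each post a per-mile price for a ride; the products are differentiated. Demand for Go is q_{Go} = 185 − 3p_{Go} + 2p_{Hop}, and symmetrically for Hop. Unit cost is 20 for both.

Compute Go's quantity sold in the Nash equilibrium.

Go's profit: π = (p_{Go} − 20)(185 − 3p_{Go} + 2p_{Hop}).
∂π/∂p_{Go} = 245 − 6p_{Go} + 2p_{Hop} = 0 ⇒ p_{Go} = 245/6 + (1/3)p_{Hop}.
Setting p_{Go} = p_{Hop} in the reaction function: p_{Go} = 245/6 + (1/3)p_{Go}, so p_{Go} = (245/6) / (2/3) = 61.25.
q_{Go} = 185 − 3·61.25 + 2·61.25 = 123.75.

123.75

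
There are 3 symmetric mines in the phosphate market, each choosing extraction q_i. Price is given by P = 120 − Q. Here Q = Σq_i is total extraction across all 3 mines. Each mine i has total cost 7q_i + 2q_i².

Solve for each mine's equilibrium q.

14.125

A representative mine's profit is π_i = q_i(120 − Q) − 7q_i − 2q_i², with Q = q_i + Σ_{j≠i} q_j.
First-order condition: 113 − 6q_i − Σ_{j≠i} q_j = 0.
With identical mines, set every q_j = q: then 113 − 6q − 2q = 0, i.e. q = 113/8 = 14.125.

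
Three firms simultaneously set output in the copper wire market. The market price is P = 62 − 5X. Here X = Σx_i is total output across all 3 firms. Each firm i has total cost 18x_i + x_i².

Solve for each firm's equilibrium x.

2

A representative firm's profit is π_i = x_i(62 − 5X) − 18x_i − x_i², with X = x_i + Σ_{j≠i} x_j.
First-order condition: 44 − 12x_i − 5Σ_{j≠i} x_j = 0.
With identical firms, set every x_j = x: then 44 − 12x − 10x = 0, i.e. x = 44/22 = 2.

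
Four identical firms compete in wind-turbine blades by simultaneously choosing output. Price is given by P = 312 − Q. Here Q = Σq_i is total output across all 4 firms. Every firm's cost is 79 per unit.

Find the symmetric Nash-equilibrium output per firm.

A representative firm's profit is π_i = q_i(312 − Q) − 79q_i, with Q = q_i + Σ_{j≠i} q_j.
First-order condition: 233 − 2q_i − Σ_{j≠i} q_j = 0.
In a symmetric equilibrium every firm chooses the same q, so Σ_{j≠i} q_j = 3q. The condition becomes 233 − 5q = 0, giving q = 233/5 = 46.6.

46.6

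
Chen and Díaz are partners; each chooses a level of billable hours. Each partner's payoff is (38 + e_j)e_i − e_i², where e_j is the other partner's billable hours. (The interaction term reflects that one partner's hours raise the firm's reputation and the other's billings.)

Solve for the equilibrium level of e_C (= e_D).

Chen's payoff is (38 + e_D)e_C − e_C².
∂π/∂e_C = 38 + e_D − 2e_C = 0, so e_C = 19 + 0.5e_D.
By symmetry e_D = e_C; substituting into the reaction function, 0.5e_C = 19 and e_C = 38.

38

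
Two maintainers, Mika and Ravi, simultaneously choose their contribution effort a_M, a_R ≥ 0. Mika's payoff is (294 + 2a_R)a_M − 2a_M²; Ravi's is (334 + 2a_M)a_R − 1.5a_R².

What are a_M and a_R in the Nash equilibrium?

Expanding Mika's payoff: 294a_M + 2a_Ra_M − 2a_M².
∂π/∂a_M = 294 + 2a_R − 4a_M = 0, so a_M = 73.5 + 0.5a_R.
Likewise for Ravi: a_R = 334/3 + (2/3)a_M.
Solving the two reaction functions simultaneously: (1 − (0.5)(2/3))a_M = 73.5 + 0.5·(334/3), so (2/3)a_M = 775/6 and a_M = 193.75.
Then a_R = 334/3 + (2/3)·193.75 = 240.5.

193.75, 240.5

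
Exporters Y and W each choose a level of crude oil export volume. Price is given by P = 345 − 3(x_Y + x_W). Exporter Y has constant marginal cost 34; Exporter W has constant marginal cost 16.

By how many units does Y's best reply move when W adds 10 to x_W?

-5

Exporter Y's profit: π = x_Y(345 − 3(x_Y + x_W)) − 34x_Y.
∂π/∂x_Y = 311 − 6x_Y − 3x_W = 0, so x_Y = 311/6 − 0.5x_W.
The reaction-function slope is −0.5, so a 10-unit rise in x_W moves x_Y by −0.5 × 10 = −5. Y's best response falls — the actions are strategic substitutes.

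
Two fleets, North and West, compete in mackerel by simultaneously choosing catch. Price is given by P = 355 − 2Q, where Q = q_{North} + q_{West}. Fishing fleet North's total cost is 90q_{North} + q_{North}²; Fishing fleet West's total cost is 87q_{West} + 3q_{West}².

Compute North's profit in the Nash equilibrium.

4275.1875

Fishing fleet North's profit: π = q_{North}(355 − 2(q_{North} + q_{West})) − 90q_{North} − q_{North}².
∂π/∂q_{North} = 265 − 6q_{North} − 2q_{West} = 0, so q_{North} = 265/6 − (1/3)q_{West}.
For West: ∂π/∂q_{West} = 268 − 10q_{West} − 2q_{North} = 0 ⇒ q_{West} = 26.8 − 0.2q_{North}.
Plugging q_{West} into North's best response: q_{North} = 265/6 − (1/3)(26.8 − 0.2q_{North}) ⇒ (14/15)q_{North} = 1057/30, so q_{North} = 37.75.
Then q_{West} = 26.8 − 0.2·37.75 = 19.25.
Price P = 355 − 2·57 = 241.
North's profit: (241 − 90)·37.75 − (37.75)² = 4275.1875.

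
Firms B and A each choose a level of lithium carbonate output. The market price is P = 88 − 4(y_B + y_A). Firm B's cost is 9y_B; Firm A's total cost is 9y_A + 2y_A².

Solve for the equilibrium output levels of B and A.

7.9, 3.95

Firm B's profit: π = y_B(88 − 4(y_B + y_A)) − 9y_B.
∂π/∂y_B = 79 − 8y_B − 4y_A = 0, so y_B = 9.875 − 0.5y_A.
For A: ∂π/∂y_A = 79 − 12y_A − 4y_B = 0 ⇒ y_A = 79/12 − (1/3)y_B.
Substituting the second reaction function into the first: y_B = 9.875 − 0.5(79/12 − (1/3)y_B), which gives (5/6)y_B = 79/12 ⇒ y_B = 7.9.
Then y_A = 79/12 − (1/3)·7.9 = 3.95.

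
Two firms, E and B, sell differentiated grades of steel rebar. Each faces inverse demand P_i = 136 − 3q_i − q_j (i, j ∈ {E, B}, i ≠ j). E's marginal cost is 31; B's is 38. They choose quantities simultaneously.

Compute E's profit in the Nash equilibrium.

693.12

Firm E's profit: π = q_E(136 − 3q_E − q_B) − 31q_E.
∂π/∂q_E = 105 − 6q_E − q_B = 0 ⇒ q_E = 17.5 − (1/6)q_B.
Similarly q_B = 49/3 − (1/6)q_E.
Solving the two reaction functions simultaneously: (1 − (−1/6)(−1/6))q_E = 17.5 − (1/6)·(49/3), so (35/36)q_E = 133/9 and q_E = 15.2.
Then q_B = 49/3 − (1/6)·15.2 = 13.8.
P_E = 136 − 3·15.2 − 13.8 = 76.6.
Profit = (76.6 − 31)·15.2 = 693.12.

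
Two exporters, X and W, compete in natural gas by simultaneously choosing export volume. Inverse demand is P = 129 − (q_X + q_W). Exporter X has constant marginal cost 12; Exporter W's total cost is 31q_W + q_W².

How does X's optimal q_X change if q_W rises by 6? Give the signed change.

Exporter X's profit: π = q_X(129 − (q_X + q_W)) − 12q_X.
∂π/∂q_X = 117 − 2q_X − q_W = 0, so q_X = 58.5 − 0.5q_W.
The reaction-function slope is −0.5, so a 6-unit rise in q_W moves q_X by −0.5 × 6 = −3. X's best response falls — the actions are strategic substitutes.

-3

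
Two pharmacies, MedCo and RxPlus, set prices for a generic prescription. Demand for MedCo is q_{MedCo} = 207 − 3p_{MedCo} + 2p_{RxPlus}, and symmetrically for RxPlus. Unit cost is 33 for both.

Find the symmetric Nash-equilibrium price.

MedCo's profit: π = (p_{MedCo} − 33)(207 − 3p_{MedCo} + 2p_{RxPlus}).
∂π/∂p_{MedCo} = 306 − 6p_{MedCo} + 2p_{RxPlus} = 0 ⇒ p_{MedCo} = 51 + (1/3)p_{RxPlus}.
By symmetry p_{RxPlus} = p_{MedCo}; substituting into the reaction function, (2/3)p_{MedCo} = 51 and p_{MedCo} = 76.5.

76.5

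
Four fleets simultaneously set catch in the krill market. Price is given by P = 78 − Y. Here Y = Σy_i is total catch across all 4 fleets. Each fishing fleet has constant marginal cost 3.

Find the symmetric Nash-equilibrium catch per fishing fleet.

15

A representative fishing fleet's profit is π_i = y_i(78 − Y) − 3y_i, with Y = y_i + Σ_{j≠i} y_j.
First-order condition: 75 − 2y_i − Σ_{j≠i} y_j = 0.
Imposing symmetry (y_j = y for all j) turns Σ_{j≠i} y_j into 3y, so 75 = 5y and y = 15.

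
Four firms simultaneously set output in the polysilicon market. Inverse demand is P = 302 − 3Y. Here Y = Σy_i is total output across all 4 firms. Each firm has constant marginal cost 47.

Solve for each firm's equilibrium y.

17

A representative firm's profit is π_i = y_i(302 − 3Y) − 47y_i, with Y = y_i + Σ_{j≠i} y_j.
First-order condition: 255 − 6y_i − 3Σ_{j≠i} y_j = 0.
With identical firms, set every y_j = y: then 255 − 6y − 9y = 0, i.e. y = 255/15 = 17.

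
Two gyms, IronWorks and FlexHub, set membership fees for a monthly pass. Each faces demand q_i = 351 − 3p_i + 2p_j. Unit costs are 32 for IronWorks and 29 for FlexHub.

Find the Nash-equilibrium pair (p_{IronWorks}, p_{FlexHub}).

IronWorks's profit: π = (p_{IronWorks} − 32)(351 − 3p_{IronWorks} + 2p_{FlexHub}).
∂π/∂p_{IronWorks} = 447 − 6p_{IronWorks} + 2p_{FlexHub} = 0 ⇒ p_{IronWorks} = 74.5 + (1/3)p_{FlexHub}.
Similarly p_{FlexHub} = 73 + (1/3)p_{IronWorks}.
Solving the two reaction functions simultaneously: (1 − (1/3)(1/3))p_{IronWorks} = 74.5 + (1/3)·73, so (8/9)p_{IronWorks} = 593/6 and p_{IronWorks} = 111.1875.
Then p_{FlexHub} = 73 + (1/3)·111.1875 = 110.0625.

111.1875, 110.0625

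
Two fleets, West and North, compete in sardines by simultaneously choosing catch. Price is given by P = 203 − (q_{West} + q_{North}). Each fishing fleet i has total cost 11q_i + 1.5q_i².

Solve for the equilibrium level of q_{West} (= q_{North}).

Fishing fleet West's profit: π = q_{West}(203 − (q_{West} + q_{North})) − 11q_{West} − 1.5q_{West}².
∂π/∂q_{West} = 192 − 5q_{West} − q_{North} = 0, so q_{West} = 38.4 − 0.2q_{North}.
Setting q_{West} = q_{North} in the reaction function: q_{West} = 38.4 − 0.2q_{West}, so q_{West} = 38.4 / 1.2 = 32.

32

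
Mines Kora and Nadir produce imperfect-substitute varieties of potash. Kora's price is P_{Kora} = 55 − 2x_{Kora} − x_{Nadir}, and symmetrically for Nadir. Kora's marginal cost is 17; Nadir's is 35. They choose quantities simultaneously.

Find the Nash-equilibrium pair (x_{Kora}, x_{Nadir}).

Mine Kora's profit: π = x_{Kora}(55 − 2x_{Kora} − x_{Nadir}) − 17x_{Kora}.
∂π/∂x_{Kora} = 38 − 4x_{Kora} − x_{Nadir} = 0 ⇒ x_{Kora} = 9.5 − 0.25x_{Nadir}.
Similarly x_{Nadir} = 5 − 0.25x_{Kora}.
Substituting the second reaction function into the first: x_{Kora} = 9.5 − 0.25(5 − 0.25x_{Kora}), which gives 0.9375x_{Kora} = 8.25 ⇒ x_{Kora} = 8.8.
Then x_{Nadir} = 5 − 0.25·8.8 = 2.8.

8.8, 2.8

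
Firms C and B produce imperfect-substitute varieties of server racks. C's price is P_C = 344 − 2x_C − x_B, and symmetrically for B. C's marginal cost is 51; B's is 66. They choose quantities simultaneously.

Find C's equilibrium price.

Firm C's profit: π = x_C(344 − 2x_C − x_B) − 51x_C.
∂π/∂x_C = 293 − 4x_C − x_B = 0 ⇒ x_C = 73.25 − 0.25x_B.
Similarly x_B = 69.5 − 0.25x_C.
Solving the two reaction functions simultaneously: (1 − (−0.25)(−0.25))x_C = 73.25 − 0.25·69.5, so 0.9375x_C = 55.875 and x_C = 59.6.
Then x_B = 69.5 − 0.25·59.6 = 54.6.
P_C = 344 − 2·59.6 − 54.6 = 170.2.

170.2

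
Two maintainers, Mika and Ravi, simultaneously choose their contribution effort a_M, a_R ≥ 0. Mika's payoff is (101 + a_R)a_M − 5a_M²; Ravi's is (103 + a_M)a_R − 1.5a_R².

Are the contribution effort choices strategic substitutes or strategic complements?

Expanding Mika's payoff: 101a_M + a_Ra_M − 5a_M².
∂π/∂a_M = 101 + a_R − 10a_M = 0, so a_M = 10.1 + 0.1a_R.
The best-response slope da_M/da_R = 0.1 > 0: the reaction function is upward-sloping, so the choices are strategic complements.

strategic complements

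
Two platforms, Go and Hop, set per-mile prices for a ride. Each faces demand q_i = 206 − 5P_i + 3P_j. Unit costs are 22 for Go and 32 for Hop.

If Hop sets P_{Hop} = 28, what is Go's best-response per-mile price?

40

Go's profit: π = (P_{Go} − 22)(206 − 5P_{Go} + 3P_{Hop}).
∂π/∂P_{Go} = 316 − 10P_{Go} + 3P_{Hop} = 0 ⇒ P_{Go} = 31.6 + 0.3P_{Hop}.
At P_{Hop} = 28: P_{Go} = 31.6 + 0.3·28 = 40.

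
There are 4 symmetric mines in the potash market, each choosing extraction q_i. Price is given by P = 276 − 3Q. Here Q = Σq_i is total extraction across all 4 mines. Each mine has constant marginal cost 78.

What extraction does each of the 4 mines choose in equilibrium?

A representative mine's profit is π_i = q_i(276 − 3Q) − 78q_i, with Q = q_i + Σ_{j≠i} q_j.
First-order condition: 198 − 6q_i − 3Σ_{j≠i} q_j = 0.
With identical mines, set every q_j = q: then 198 − 6q − 9q = 0, i.e. q = 198/15 = 13.2.

13.2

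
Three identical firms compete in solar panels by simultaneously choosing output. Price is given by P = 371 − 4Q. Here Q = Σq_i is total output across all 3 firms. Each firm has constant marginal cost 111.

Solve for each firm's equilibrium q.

16.25

A representative firm's profit is π_i = q_i(371 − 4Q) − 111q_i, with Q = q_i + Σ_{j≠i} q_j.
First-order condition: 260 − 8q_i − 4Σ_{j≠i} q_j = 0.
Imposing symmetry (q_j = q for all j) turns Σ_{j≠i} q_j into 2q, so 260 = 16q and q = 16.25.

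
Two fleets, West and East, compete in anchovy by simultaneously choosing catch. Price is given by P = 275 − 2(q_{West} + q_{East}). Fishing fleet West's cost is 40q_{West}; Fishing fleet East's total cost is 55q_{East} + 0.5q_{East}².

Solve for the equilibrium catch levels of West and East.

45.9375, 25.625

Fishing fleet West's profit: π = q_{West}(275 − 2(q_{West} + q_{East})) − 40q_{West}.
∂π/∂q_{West} = 235 − 4q_{West} − 2q_{East} = 0, so q_{West} = 58.75 − 0.5q_{East}.
For East: ∂π/∂q_{East} = 220 − 5q_{East} − 2q_{West} = 0 ⇒ q_{East} = 44 − 0.4q_{West}.
Plugging q_{East} into West's best response: q_{West} = 58.75 − 0.5(44 − 0.4q_{West}) ⇒ 0.8q_{West} = 36.75, so q_{West} = 45.9375.
Then q_{East} = 44 − 0.4·45.9375 = 25.625.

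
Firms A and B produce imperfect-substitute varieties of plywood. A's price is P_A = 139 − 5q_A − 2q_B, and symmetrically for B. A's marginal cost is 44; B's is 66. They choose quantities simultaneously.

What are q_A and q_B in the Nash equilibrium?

Firm A's profit: π = q_A(139 − 5q_A − 2q_B) − 44q_A.
∂π/∂q_A = 95 − 10q_A − 2q_B = 0 ⇒ q_A = 9.5 − 0.2q_B.
Similarly q_B = 7.3 − 0.2q_A.
Plugging q_B into A's best response: q_A = 9.5 − 0.2(7.3 − 0.2q_A) ⇒ 0.96q_A = 8.04, so q_A = 8.375.
Then q_B = 7.3 − 0.2·8.375 = 5.625.

8.375, 5.625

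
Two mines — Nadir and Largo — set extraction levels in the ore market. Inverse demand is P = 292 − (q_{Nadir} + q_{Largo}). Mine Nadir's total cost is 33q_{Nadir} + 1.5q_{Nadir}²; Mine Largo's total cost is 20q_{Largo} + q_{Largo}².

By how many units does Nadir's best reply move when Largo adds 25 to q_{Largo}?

-5

Mine Nadir's profit: π = q_{Nadir}(292 − (q_{Nadir} + q_{Largo})) − 33q_{Nadir} − 1.5q_{Nadir}².
∂π/∂q_{Nadir} = 259 − 5q_{Nadir} − q_{Largo} = 0, so q_{Nadir} = 51.8 − 0.2q_{Largo}.
The reaction-function slope is −0.2, so a 25-unit rise in q_{Largo} moves q_{Nadir} by −0.2 × 25 = −5. Nadir's best response falls — the actions are strategic substitutes.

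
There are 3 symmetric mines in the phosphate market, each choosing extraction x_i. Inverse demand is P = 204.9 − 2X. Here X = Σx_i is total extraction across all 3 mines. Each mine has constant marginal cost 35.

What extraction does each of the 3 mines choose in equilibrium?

A representative mine's profit is π_i = x_i(204.9 − 2X) − 35x_i, with X = x_i + Σ_{j≠i} x_j.
First-order condition: 169.9 − 4x_i − 2Σ_{j≠i} x_j = 0.
In a symmetric equilibrium every mine chooses the same x, so Σ_{j≠i} x_j = 2x. The condition becomes 169.9 − 8x = 0, giving x = 169.9/8 = 21.2375.

21.2375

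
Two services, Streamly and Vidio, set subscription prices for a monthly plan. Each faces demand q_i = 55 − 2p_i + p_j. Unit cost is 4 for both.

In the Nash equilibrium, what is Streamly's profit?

578

Streamly's profit: π = (p_{Streamly} − 4)(55 − 2p_{Streamly} + p_{Vidio}).
∂π/∂p_{Streamly} = 63 − 4p_{Streamly} + p_{Vidio} = 0 ⇒ p_{Streamly} = 15.75 + 0.25p_{Vidio}.
By symmetry p_{Vidio} = p_{Streamly}; substituting into the reaction function, 0.75p_{Streamly} = 15.75 and p_{Streamly} = 21.
q_{Streamly} = 55 − 2·21 + 21 = 34.
Profit = (21 − 4)·34 = 578.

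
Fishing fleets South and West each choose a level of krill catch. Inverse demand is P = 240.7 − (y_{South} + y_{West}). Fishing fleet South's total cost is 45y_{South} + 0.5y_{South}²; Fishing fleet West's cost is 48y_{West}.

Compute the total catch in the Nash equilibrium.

Fishing fleet South's profit: π = y_{South}(240.7 − (y_{South} + y_{West})) − 45y_{South} − 0.5y_{South}².
∂π/∂y_{South} = 195.7 − 3y_{South} − y_{West} = 0, so y_{South} = 1957/30 − (1/3)y_{West}.
For West: ∂π/∂y_{West} = 192.7 − 2y_{West} − y_{South} = 0 ⇒ y_{West} = 96.35 − 0.5y_{South}.
Solving the two reaction functions simultaneously: (1 − (−1/3)(−0.5))y_{South} = 1957/30 − (1/3)·96.35, so (5/6)y_{South} = 1987/60 and y_{South} = 39.74.
Then y_{West} = 96.35 − 0.5·39.74 = 76.48.
Total catch: 39.74 + 76.48 = 116.22.

116.22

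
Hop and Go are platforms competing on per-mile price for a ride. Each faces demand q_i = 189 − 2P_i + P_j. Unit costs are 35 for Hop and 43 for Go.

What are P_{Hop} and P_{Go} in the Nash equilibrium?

87.4, 90.6

Hop's profit: π = (P_{Hop} − 35)(189 − 2P_{Hop} + P_{Go}).
∂π/∂P_{Hop} = 259 − 4P_{Hop} + P_{Go} = 0 ⇒ P_{Hop} = 64.75 + 0.25P_{Go}.
Similarly P_{Go} = 68.75 + 0.25P_{Hop}.
Plugging P_{Go} into Hop's best response: P_{Hop} = 64.75 + 0.25(68.75 + 0.25P_{Hop}) ⇒ 0.9375P_{Hop} = 81.9375, so P_{Hop} = 87.4.
Then P_{Go} = 68.75 + 0.25·87.4 = 90.6.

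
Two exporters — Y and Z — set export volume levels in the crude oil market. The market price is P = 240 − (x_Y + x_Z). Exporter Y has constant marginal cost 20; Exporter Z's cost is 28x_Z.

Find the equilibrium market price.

Exporter Y's profit: π = x_Y(240 − (x_Y + x_Z)) − 20x_Y.
∂π/∂x_Y = 220 − 2x_Y − x_Z = 0, so x_Y = 110 − 0.5x_Z.
By the same steps for Z: x_Z = 106 − 0.5x_Y.
Plugging x_Z into Y's best response: x_Y = 110 − 0.5(106 − 0.5x_Y) ⇒ 0.75x_Y = 57, so x_Y = 76.
Then x_Z = 106 − 0.5·76 = 68.
Equilibrium price: P = 240 − 144 = 96.

96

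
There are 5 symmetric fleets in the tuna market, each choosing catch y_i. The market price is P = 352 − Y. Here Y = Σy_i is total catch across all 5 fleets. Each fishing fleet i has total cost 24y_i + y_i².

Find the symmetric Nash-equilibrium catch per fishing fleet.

41

A representative fishing fleet's profit is π_i = y_i(352 − Y) − 24y_i − y_i², with Y = y_i + Σ_{j≠i} y_j.
First-order condition: 328 − 4y_i − Σ_{j≠i} y_j = 0.
Imposing symmetry (y_j = y for all j) turns Σ_{j≠i} y_j into 4y, so 328 = 8y and y = 41.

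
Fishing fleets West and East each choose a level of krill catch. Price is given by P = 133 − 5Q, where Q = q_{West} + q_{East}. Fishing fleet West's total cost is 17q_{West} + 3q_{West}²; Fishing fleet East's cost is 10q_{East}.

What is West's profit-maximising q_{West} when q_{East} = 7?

Fishing fleet West's profit: π = q_{West}(133 − 5(q_{West} + q_{East})) − 17q_{West} − 3q_{West}².
∂π/∂q_{West} = 116 − 16q_{West} − 5q_{East} = 0, so q_{West} = 7.25 − 0.3125q_{East}.
At q_{East} = 7: q_{West} = 7.25 − 0.3125·7 = 5.0625.

5.0625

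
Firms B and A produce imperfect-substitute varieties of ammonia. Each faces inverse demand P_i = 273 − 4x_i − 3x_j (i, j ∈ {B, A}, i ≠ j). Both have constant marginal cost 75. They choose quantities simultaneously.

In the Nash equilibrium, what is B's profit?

1296

Firm B's profit: π = x_B(273 − 4x_B − 3x_A) − 75x_B.
∂π/∂x_B = 198 − 8x_B − 3x_A = 0 ⇒ x_B = 24.75 − 0.375x_A.
Setting x_B = x_A in the reaction function: x_B = 24.75 − 0.375x_B, so x_B = 24.75 / 1.375 = 18.
P_B = 273 − 4·18 − 3·18 = 147.
Profit = (147 − 75)·18 = 1296.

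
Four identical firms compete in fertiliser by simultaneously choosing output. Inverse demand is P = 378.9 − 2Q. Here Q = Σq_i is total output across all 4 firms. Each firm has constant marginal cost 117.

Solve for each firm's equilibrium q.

26.19

A representative firm's profit is π_i = q_i(378.9 − 2Q) − 117q_i, with Q = q_i + Σ_{j≠i} q_j.
First-order condition: 261.9 − 4q_i − 2Σ_{j≠i} q_j = 0.
With identical firms, set every q_j = q: then 261.9 − 4q − 6q = 0, i.e. q = 261.9/10 = 26.19.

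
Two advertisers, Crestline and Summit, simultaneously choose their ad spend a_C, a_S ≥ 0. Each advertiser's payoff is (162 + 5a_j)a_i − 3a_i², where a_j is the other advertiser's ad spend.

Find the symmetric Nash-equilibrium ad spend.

162

Crestline's payoff is (162 + 5a_S)a_C − 3a_C².
∂π/∂a_C = 162 + 5a_S − 6a_C = 0, so a_C = 27 + (5/6)a_S.
By symmetry a_S = a_C; substituting into the reaction function, (1/6)a_C = 27 and a_C = 162.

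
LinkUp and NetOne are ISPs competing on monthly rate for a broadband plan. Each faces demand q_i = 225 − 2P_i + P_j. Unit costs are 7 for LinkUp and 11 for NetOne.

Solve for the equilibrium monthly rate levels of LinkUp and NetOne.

LinkUp's profit: π = (P_{LinkUp} − 7)(225 − 2P_{LinkUp} + P_{NetOne}).
∂π/∂P_{LinkUp} = 239 − 4P_{LinkUp} + P_{NetOne} = 0 ⇒ P_{LinkUp} = 59.75 + 0.25P_{NetOne}.
Similarly P_{NetOne} = 61.75 + 0.25P_{LinkUp}.
Solving the two reaction functions simultaneously: (1 − (0.25)(0.25))P_{LinkUp} = 59.75 + 0.25·61.75, so 0.9375P_{LinkUp} = 75.1875 and P_{LinkUp} = 80.2.
Then P_{NetOne} = 61.75 + 0.25·80.2 = 81.8.

80.2, 81.8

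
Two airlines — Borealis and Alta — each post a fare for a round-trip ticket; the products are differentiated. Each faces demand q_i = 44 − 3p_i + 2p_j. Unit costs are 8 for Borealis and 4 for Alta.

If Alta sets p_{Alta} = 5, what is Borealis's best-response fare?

13

Borealis's profit: π = (p_{Borealis} − 8)(44 − 3p_{Borealis} + 2p_{Alta}).
∂π/∂p_{Borealis} = 68 − 6p_{Borealis} + 2p_{Alta} = 0 ⇒ p_{Borealis} = 34/3 + (1/3)p_{Alta}.
At p_{Alta} = 5: p_{Borealis} = 34/3 + (1/3)·5 = 13.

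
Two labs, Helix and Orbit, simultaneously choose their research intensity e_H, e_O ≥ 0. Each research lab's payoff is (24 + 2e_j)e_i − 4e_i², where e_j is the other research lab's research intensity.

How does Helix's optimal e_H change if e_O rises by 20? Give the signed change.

5

Helix's payoff is (24 + 2e_O)e_H − 4e_H².
∂π/∂e_H = 24 + 2e_O − 8e_H = 0, so e_H = 3 + 0.25e_O.
The reaction-function slope is 0.25, so a 20-unit rise in e_O moves e_H by 0.25 × 20 = 5. Helix's best response rises — the actions are strategic complements.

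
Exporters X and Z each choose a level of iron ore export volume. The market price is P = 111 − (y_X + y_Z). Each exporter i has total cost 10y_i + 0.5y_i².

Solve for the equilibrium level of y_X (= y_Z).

25.25

Exporter X's profit: π = y_X(111 − (y_X + y_Z)) − 10y_X − 0.5y_X².
∂π/∂y_X = 101 − 3y_X − y_Z = 0, so y_X = 101/3 − (1/3)y_Z.
Setting y_X = y_Z in the reaction function: y_X = 101/3 − (1/3)y_X, so y_X = (101/3) / (4/3) = 25.25.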